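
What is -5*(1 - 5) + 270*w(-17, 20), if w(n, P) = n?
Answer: -4570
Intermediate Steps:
-5*(1 - 5) + 270*w(-17, 20) = -5*(1 - 5) + 270*(-17) = -5*(-4) - 4590 = 20 - 4590 = -4570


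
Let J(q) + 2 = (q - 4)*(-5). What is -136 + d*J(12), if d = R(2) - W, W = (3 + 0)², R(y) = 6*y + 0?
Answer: -262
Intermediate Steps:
R(y) = 6*y
W = 9 (W = 3² = 9)
J(q) = 18 - 5*q (J(q) = -2 + (q - 4)*(-5) = -2 + (-4 + q)*(-5) = -2 + (20 - 5*q) = 18 - 5*q)
d = 3 (d = 6*2 - 1*9 = 12 - 9 = 3)
-136 + d*J(12) = -136 + 3*(18 - 5*12) = -136 + 3*(18 - 60) = -136 + 3*(-42) = -136 - 126 = -262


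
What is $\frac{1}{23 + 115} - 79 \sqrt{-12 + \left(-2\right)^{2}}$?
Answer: $\frac{1}{138} - 158 i \sqrt{2} \approx 0.0072464 - 223.45 i$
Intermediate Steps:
$\frac{1}{23 + 115} - 79 \sqrt{-12 + \left(-2\right)^{2}} = \frac{1}{138} - 79 \sqrt{-12 + 4} = \frac{1}{138} - 79 \sqrt{-8} = \frac{1}{138} - 79 \cdot 2 i \sqrt{2} = \frac{1}{138} - 158 i \sqrt{2}$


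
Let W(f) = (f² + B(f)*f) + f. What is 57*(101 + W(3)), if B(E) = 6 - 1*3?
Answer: 6954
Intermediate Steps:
B(E) = 3 (B(E) = 6 - 3 = 3)
W(f) = f² + 4*f (W(f) = (f² + 3*f) + f = f² + 4*f)
57*(101 + W(3)) = 57*(101 + 3*(4 + 3)) = 57*(101 + 3*7) = 57*(101 + 21) = 57*122 = 6954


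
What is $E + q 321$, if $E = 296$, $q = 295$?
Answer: $94991$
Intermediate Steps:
$E + q 321 = 296 + 295 \cdot 321 = 296 + 94695 = 94991$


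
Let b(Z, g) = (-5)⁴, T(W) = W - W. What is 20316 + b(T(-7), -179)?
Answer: 20941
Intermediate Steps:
T(W) = 0
b(Z, g) = 625
20316 + b(T(-7), -179) = 20316 + 625 = 20941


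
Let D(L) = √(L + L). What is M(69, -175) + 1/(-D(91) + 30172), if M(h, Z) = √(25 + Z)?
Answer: 15086/455174701 + √182/910349402 + 5*I*√6 ≈ 3.3158e-5 + 12.247*I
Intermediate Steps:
D(L) = √2*√L (D(L) = √(2*L) = √2*√L)
M(69, -175) + 1/(-D(91) + 30172) = √(25 - 175) + 1/(-√2*√91 + 30172) = √(-150) + 1/(-√182 + 30172) = 5*I*√6 + 1/(30172 - √182) = 1/(30172 - √182) + 5*I*√6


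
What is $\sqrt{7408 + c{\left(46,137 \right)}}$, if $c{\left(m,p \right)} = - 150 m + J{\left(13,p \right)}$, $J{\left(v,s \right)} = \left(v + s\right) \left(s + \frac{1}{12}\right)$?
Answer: $\frac{\sqrt{84282}}{2} \approx 145.16$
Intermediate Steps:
$J{\left(v,s \right)} = \left(\frac{1}{12} + s\right) \left(s + v\right)$ ($J{\left(v,s \right)} = \left(s + v\right) \left(s + \frac{1}{12}\right) = \left(s + v\right) \left(\frac{1}{12} + s\right) = \left(\frac{1}{12} + s\right) \left(s + v\right)$)
$c{\left(m,p \right)} = \frac{13}{12} + p^{2} - 150 m + \frac{157 p}{12}$ ($c{\left(m,p \right)} = - 150 m + \left(p^{2} + \frac{p}{12} + \frac{1}{12} \cdot 13 + p 13\right) = - 150 m + \left(p^{2} + \frac{p}{12} + \frac{13}{12} + 13 p\right) = - 150 m + \left(\frac{13}{12} + p^{2} + \frac{157 p}{12}\right) = \frac{13}{12} + p^{2} - 150 m + \frac{157 p}{12}$)
$\sqrt{7408 + c{\left(46,137 \right)}} = \sqrt{7408 + \left(\frac{13}{12} + 137^{2} - 6900 + \frac{157}{12} \cdot 137\right)} = \sqrt{7408 + \left(\frac{13}{12} + 18769 - 6900 + \frac{21509}{12}\right)} = \sqrt{7408 + \frac{27325}{2}} = \sqrt{\frac{42141}{2}} = \frac{\sqrt{84282}}{2}$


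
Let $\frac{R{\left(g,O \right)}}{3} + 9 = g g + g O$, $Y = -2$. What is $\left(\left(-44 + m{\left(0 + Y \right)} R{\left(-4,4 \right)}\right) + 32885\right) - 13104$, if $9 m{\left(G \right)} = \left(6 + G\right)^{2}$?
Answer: $19689$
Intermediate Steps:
$m{\left(G \right)} = \frac{\left(6 + G\right)^{2}}{9}$
$R{\left(g,O \right)} = -27 + 3 g^{2} + 3 O g$ ($R{\left(g,O \right)} = -27 + 3 \left(g g + g O\right) = -27 + 3 \left(g^{2} + O g\right) = -27 + \left(3 g^{2} + 3 O g\right) = -27 + 3 g^{2} + 3 O g$)
$\left(\left(-44 + m{\left(0 + Y \right)} R{\left(-4,4 \right)}\right) + 32885\right) - 13104 = \left(\left(-44 + \frac{\left(6 + \left(0 - 2\right)\right)^{2}}{9} \left(-27 + 3 \left(-4\right)^{2} + 3 \cdot 4 \left(-4\right)\right)\right) + 32885\right) - 13104 = \left(\left(-44 + \frac{\left(6 - 2\right)^{2}}{9} \left(-27 + 3 \cdot 16 - 48\right)\right) + 32885\right) - 13104 = \left(\left(-44 + \frac{4^{2}}{9} \left(-27 + 48 - 48\right)\right) + 32885\right) - 13104 = \left(\left(-44 + \frac{1}{9} \cdot 16 \left(-27\right)\right) + 32885\right) - 13104 = \left(\left(-44 + \frac{16}{9} \left(-27\right)\right) + 32885\right) - 13104 = \left(\left(-44 - 48\right) + 32885\right) - 13104 = \left(-92 + 32885\right) - 13104 = 32793 - 13104 = 19689$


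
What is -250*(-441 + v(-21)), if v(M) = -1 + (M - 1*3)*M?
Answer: -15500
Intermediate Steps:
v(M) = -1 + M*(-3 + M) (v(M) = -1 + (M - 3)*M = -1 + (-3 + M)*M = -1 + M*(-3 + M))
-250*(-441 + v(-21)) = -250*(-441 + (-1 + (-21)² - 3*(-21))) = -250*(-441 + (-1 + 441 + 63)) = -250*(-441 + 503) = -250*62 = -15500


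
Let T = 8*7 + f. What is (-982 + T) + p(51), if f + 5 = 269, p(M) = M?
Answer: -611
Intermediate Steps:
f = 264 (f = -5 + 269 = 264)
T = 320 (T = 8*7 + 264 = 56 + 264 = 320)
(-982 + T) + p(51) = (-982 + 320) + 51 = -662 + 51 = -611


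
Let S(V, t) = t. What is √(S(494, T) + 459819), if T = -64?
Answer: √459755 ≈ 678.05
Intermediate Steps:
√(S(494, T) + 459819) = √(-64 + 459819) = √459755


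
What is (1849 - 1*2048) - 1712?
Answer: -1911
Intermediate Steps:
(1849 - 1*2048) - 1712 = (1849 - 2048) - 1712 = -199 - 1712 = -1911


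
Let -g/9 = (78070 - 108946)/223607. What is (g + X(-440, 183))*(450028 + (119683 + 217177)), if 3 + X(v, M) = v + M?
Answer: -45529289319168/223607 ≈ -2.0361e+8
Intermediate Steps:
X(v, M) = -3 + M + v (X(v, M) = -3 + (v + M) = -3 + (M + v) = -3 + M + v)
g = 277884/223607 (g = -9*(78070 - 108946)/223607 = -(-277884)/223607 = -9*(-30876/223607) = 277884/223607 ≈ 1.2427)
(g + X(-440, 183))*(450028 + (119683 + 217177)) = (277884/223607 + (-3 + 183 - 440))*(450028 + (119683 + 217177)) = (277884/223607 - 260)*(450028 + 336860) = -57859936/223607*786888 = -45529289319168/223607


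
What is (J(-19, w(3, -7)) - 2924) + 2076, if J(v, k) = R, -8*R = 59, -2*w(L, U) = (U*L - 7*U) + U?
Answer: -6843/8 ≈ -855.38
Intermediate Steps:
w(L, U) = 3*U - L*U/2 (w(L, U) = -((U*L - 7*U) + U)/2 = -((L*U - 7*U) + U)/2 = -((-7*U + L*U) + U)/2 = -(-6*U + L*U)/2 = 3*U - L*U/2)
R = -59/8 (R = -⅛*59 = -59/8 ≈ -7.3750)
J(v, k) = -59/8
(J(-19, w(3, -7)) - 2924) + 2076 = (-59/8 - 2924) + 2076 = -23451/8 + 2076 = -6843/8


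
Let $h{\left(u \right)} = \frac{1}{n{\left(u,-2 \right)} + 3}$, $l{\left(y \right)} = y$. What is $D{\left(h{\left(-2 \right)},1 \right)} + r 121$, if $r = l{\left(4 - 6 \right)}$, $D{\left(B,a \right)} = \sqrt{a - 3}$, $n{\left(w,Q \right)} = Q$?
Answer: $-242 + i \sqrt{2} \approx -242.0 + 1.4142 i$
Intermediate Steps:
$h{\left(u \right)} = 1$ ($h{\left(u \right)} = \frac{1}{-2 + 3} = 1^{-1} = 1$)
$D{\left(B,a \right)} = \sqrt{-3 + a}$
$r = -2$ ($r = 4 - 6 = -2$)
$D{\left(h{\left(-2 \right)},1 \right)} + r 121 = \sqrt{-3 + 1} - 242 = \sqrt{-2} - 242 = i \sqrt{2} - 242 = -242 + i \sqrt{2}$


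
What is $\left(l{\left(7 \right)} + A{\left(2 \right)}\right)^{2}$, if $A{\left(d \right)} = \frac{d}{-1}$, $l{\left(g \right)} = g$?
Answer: $25$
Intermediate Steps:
$A{\left(d \right)} = - d$ ($A{\left(d \right)} = d \left(-1\right) = - d$)
$\left(l{\left(7 \right)} + A{\left(2 \right)}\right)^{2} = \left(7 - 2\right)^{2} = 5^{2} = 25$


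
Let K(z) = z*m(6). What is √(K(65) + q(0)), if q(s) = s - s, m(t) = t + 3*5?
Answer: √1365 ≈ 36.946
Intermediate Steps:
m(t) = 15 + t (m(t) = t + 15 = 15 + t)
q(s) = 0
K(z) = 21*z (K(z) = z*(15 + 6) = z*21 = 21*z)
√(K(65) + q(0)) = √(21*65 + 0) = √(1365 + 0) = √1365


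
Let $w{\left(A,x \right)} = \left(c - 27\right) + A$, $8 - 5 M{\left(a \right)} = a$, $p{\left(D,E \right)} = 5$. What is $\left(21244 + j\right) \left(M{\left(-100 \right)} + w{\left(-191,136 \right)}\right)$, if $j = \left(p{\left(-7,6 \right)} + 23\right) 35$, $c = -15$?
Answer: $- \frac{23490768}{5} \approx -4.6982 \cdot 10^{6}$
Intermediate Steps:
$M{\left(a \right)} = \frac{8}{5} - \frac{a}{5}$
$w{\left(A,x \right)} = -42 + A$ ($w{\left(A,x \right)} = \left(-15 - 27\right) + A = -42 + A$)
$j = 980$ ($j = \left(5 + 23\right) 35 = 28 \cdot 35 = 980$)
$\left(21244 + j\right) \left(M{\left(-100 \right)} + w{\left(-191,136 \right)}\right) = \left(21244 + 980\right) \left(\left(\frac{8}{5} - -20\right) - 233\right) = 22224 \left(\left(\frac{8}{5} + 20\right) - 233\right) = 22224 \left(\frac{108}{5} - 233\right) = 22224 \left(- \frac{1057}{5}\right) = - \frac{23490768}{5}$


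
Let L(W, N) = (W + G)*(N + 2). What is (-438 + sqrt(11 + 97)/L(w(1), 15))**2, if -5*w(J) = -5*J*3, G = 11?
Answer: 2716702911/14161 - 2628*sqrt(3)/119 ≈ 1.9181e+5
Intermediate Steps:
w(J) = 3*J (w(J) = -(-5*J)*3/5 = -(-3)*J = 3*J)
L(W, N) = (2 + N)*(11 + W) (L(W, N) = (W + 11)*(N + 2) = (11 + W)*(2 + N) = (2 + N)*(11 + W))
(-438 + sqrt(11 + 97)/L(w(1), 15))**2 = (-438 + sqrt(11 + 97)/(22 + 2*(3*1) + 11*15 + 15*(3*1)))**2 = (-438 + sqrt(108)/(22 + 2*3 + 165 + 15*3))**2 = (-438 + (6*sqrt(3))/(22 + 6 + 165 + 45))**2 = (-438 + (6*sqrt(3))/238)**2 = (-438 + (6*sqrt(3))*(1/238))**2 = (-438 + 3*sqrt(3)/119)**2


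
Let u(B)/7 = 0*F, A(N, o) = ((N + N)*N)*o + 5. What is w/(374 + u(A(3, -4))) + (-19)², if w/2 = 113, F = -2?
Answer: 67620/187 ≈ 361.60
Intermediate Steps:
A(N, o) = 5 + 2*o*N² (A(N, o) = ((2*N)*N)*o + 5 = (2*N²)*o + 5 = 2*o*N² + 5 = 5 + 2*o*N²)
w = 226 (w = 2*113 = 226)
u(B) = 0 (u(B) = 7*(0*(-2)) = 7*0 = 0)
w/(374 + u(A(3, -4))) + (-19)² = 226/(374 + 0) + (-19)² = 226/374 + 361 = (1/374)*226 + 361 = 113/187 + 361 = 67620/187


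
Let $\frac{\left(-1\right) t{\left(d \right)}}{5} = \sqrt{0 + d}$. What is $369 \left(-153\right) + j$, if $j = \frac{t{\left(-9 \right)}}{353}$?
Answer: $-56457 - \frac{15 i}{353} \approx -56457.0 - 0.042493 i$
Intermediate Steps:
$t{\left(d \right)} = - 5 \sqrt{d}$ ($t{\left(d \right)} = - 5 \sqrt{0 + d} = - 5 \sqrt{d}$)
$j = - \frac{15 i}{353}$ ($j = \frac{\left(-5\right) \sqrt{-9}}{353} = - 5 \cdot 3 i \frac{1}{353} = - 15 i \frac{1}{353} = - \frac{15 i}{353} \approx - 0.042493 i$)
$369 \left(-153\right) + j = 369 \left(-153\right) - \frac{15 i}{353} = -56457 - \frac{15 i}{353}$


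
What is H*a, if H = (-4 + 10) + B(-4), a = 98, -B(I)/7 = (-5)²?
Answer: -16562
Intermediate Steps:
B(I) = -175 (B(I) = -7*(-5)² = -7*25 = -175)
H = -169 (H = (-4 + 10) - 175 = 6 - 175 = -169)
H*a = -169*98 = -16562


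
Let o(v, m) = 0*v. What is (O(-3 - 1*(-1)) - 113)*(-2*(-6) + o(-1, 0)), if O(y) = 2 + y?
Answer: -1356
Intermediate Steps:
o(v, m) = 0
(O(-3 - 1*(-1)) - 113)*(-2*(-6) + o(-1, 0)) = ((2 + (-3 - 1*(-1))) - 113)*(-2*(-6) + 0) = ((2 + (-3 + 1)) - 113)*(12 + 0) = ((2 - 2) - 113)*12 = (0 - 113)*12 = -113*12 = -1356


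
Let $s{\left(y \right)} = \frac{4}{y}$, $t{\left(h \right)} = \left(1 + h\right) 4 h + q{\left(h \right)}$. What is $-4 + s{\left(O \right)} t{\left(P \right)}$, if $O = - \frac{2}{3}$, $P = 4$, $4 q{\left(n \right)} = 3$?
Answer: $- \frac{977}{2} \approx -488.5$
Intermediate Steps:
$q{\left(n \right)} = \frac{3}{4}$ ($q{\left(n \right)} = \frac{1}{4} \cdot 3 = \frac{3}{4}$)
$t{\left(h \right)} = \frac{3}{4} + h \left(4 + 4 h\right)$ ($t{\left(h \right)} = \left(1 + h\right) 4 h + \frac{3}{4} = \left(4 + 4 h\right) h + \frac{3}{4} = h \left(4 + 4 h\right) + \frac{3}{4} = \frac{3}{4} + h \left(4 + 4 h\right)$)
$O = - \frac{2}{3}$ ($O = \left(-2\right) \frac{1}{3} = - \frac{2}{3} \approx -0.66667$)
$-4 + s{\left(O \right)} t{\left(P \right)} = -4 + \frac{4}{- \frac{2}{3}} \left(\frac{3}{4} + 4 \cdot 4 + 4 \cdot 4^{2}\right) = -4 + 4 \left(- \frac{3}{2}\right) \left(\frac{3}{4} + 16 + 4 \cdot 16\right) = -4 - 6 \left(\frac{3}{4} + 16 + 64\right) = -4 - \frac{969}{2} = - \frac{977}{2}$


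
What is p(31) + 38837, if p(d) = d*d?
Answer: 39798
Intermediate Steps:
p(d) = d**2
p(31) + 38837 = 31**2 + 38837 = 961 + 38837 = 39798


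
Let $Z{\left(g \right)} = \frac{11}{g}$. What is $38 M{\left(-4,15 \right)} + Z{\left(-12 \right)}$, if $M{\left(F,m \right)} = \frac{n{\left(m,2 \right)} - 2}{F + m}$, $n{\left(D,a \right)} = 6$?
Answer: $\frac{1703}{132} \approx 12.902$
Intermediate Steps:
$M{\left(F,m \right)} = \frac{4}{F + m}$ ($M{\left(F,m \right)} = \frac{6 - 2}{F + m} = \frac{4}{F + m}$)
$38 M{\left(-4,15 \right)} + Z{\left(-12 \right)} = 38 \frac{4}{-4 + 15} + \frac{11}{-12} = 38 \cdot \frac{4}{11} + 11 \left(- \frac{1}{12}\right) = 38 \cdot 4 \cdot \frac{1}{11} - \frac{11}{12} = 38 \cdot \frac{4}{11} - \frac{11}{12} = \frac{152}{11} - \frac{11}{12} = \frac{1703}{132}$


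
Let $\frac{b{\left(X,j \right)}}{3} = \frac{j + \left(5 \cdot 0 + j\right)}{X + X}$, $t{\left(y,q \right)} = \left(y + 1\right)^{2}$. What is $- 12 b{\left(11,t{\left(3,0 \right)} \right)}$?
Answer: $- \frac{576}{11} \approx -52.364$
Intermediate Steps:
$t{\left(y,q \right)} = \left(1 + y\right)^{2}$
$b{\left(X,j \right)} = \frac{3 j}{X}$ ($b{\left(X,j \right)} = 3 \frac{j + \left(5 \cdot 0 + j\right)}{X + X} = 3 \frac{j + \left(0 + j\right)}{2 X} = 3 \left(j + j\right) \frac{1}{2 X} = 3 \cdot 2 j \frac{1}{2 X} = 3 \frac{j}{X} = \frac{3 j}{X}$)
$- 12 b{\left(11,t{\left(3,0 \right)} \right)} = - 12 \frac{3 \left(1 + 3\right)^{2}}{11} = - 12 \cdot 3 \cdot 4^{2} \cdot \frac{1}{11} = - 12 \cdot 3 \cdot 16 \cdot \frac{1}{11} = \left(-12\right) \frac{48}{11} = - \frac{576}{11}$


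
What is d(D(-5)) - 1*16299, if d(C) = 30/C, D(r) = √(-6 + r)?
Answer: -16299 - 30*I*√11/11 ≈ -16299.0 - 9.0453*I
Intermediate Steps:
d(D(-5)) - 1*16299 = 30/(√(-6 - 5)) - 1*16299 = 30/(√(-11)) - 16299 = 30/((I*√11)) - 16299 = 30*(-I*√11/11) - 16299 = -30*I*√11/11 - 16299 = -16299 - 30*I*√11/11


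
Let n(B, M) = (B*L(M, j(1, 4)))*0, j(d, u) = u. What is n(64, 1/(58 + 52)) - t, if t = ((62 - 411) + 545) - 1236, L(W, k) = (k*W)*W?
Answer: 1040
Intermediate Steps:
L(W, k) = k*W² (L(W, k) = (W*k)*W = k*W²)
t = -1040 (t = (-349 + 545) - 1236 = 196 - 1236 = -1040)
n(B, M) = 0 (n(B, M) = (B*(4*M²))*0 = (4*B*M²)*0 = 0)
n(64, 1/(58 + 52)) - t = 0 - 1*(-1040) = 0 + 1040 = 1040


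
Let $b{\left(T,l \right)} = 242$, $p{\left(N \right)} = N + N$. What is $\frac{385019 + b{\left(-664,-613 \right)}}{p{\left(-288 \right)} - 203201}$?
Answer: $- \frac{385261}{203777} \approx -1.8906$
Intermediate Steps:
$p{\left(N \right)} = 2 N$
$\frac{385019 + b{\left(-664,-613 \right)}}{p{\left(-288 \right)} - 203201} = \frac{385019 + 242}{2 \left(-288\right) - 203201} = \frac{385261}{-576 - 203201} = \frac{385261}{-203777} = 385261 \left(- \frac{1}{203777}\right) = - \frac{385261}{203777}$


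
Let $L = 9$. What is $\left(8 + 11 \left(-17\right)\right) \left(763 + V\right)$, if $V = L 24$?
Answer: $-175241$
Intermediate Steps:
$V = 216$ ($V = 9 \cdot 24 = 216$)
$\left(8 + 11 \left(-17\right)\right) \left(763 + V\right) = \left(8 + 11 \left(-17\right)\right) \left(763 + 216\right) = \left(8 - 187\right) 979 = \left(-179\right) 979 = -175241$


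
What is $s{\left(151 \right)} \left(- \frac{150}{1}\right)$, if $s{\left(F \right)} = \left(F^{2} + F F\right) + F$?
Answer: $-6862950$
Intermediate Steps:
$s{\left(F \right)} = F + 2 F^{2}$ ($s{\left(F \right)} = \left(F^{2} + F^{2}\right) + F = 2 F^{2} + F = F + 2 F^{2}$)
$s{\left(151 \right)} \left(- \frac{150}{1}\right) = 151 \left(1 + 2 \cdot 151\right) \left(- \frac{150}{1}\right) = 151 \left(1 + 302\right) \left(\left(-150\right) 1\right) = 151 \cdot 303 \left(-150\right) = 45753 \left(-150\right) = -6862950$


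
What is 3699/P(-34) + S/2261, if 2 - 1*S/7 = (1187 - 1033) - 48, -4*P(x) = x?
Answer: 140458/323 ≈ 434.85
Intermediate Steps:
P(x) = -x/4
S = -728 (S = 14 - 7*((1187 - 1033) - 48) = 14 - 7*(154 - 48) = 14 - 7*106 = 14 - 742 = -728)
3699/P(-34) + S/2261 = 3699/((-¼*(-34))) - 728/2261 = 3699/(17/2) - 728*1/2261 = 3699*(2/17) - 104/323 = 7398/17 - 104/323 = 140458/323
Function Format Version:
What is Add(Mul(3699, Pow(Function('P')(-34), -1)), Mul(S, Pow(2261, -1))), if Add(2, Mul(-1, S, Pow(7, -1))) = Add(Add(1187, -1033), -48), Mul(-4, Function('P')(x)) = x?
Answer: Rational(140458, 323) ≈ 434.85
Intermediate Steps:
Function('P')(x) = Mul(Rational(-1, 4), x)
S = -728 (S = Add(14, Mul(-7, Add(Add(1187, -1033), -48))) = Add(14, Mul(-7, Add(154, -48))) = Add(14, Mul(-7, 106)) = Add(14, -742) = -728)
Add(Mul(3699, Pow(Function('P')(-34), -1)), Mul(S, Pow(2261, -1))) = Add(Mul(3699, Pow(Mul(Rational(-1, 4), -34), -1)), Mul(-728, Pow(2261, -1))) = Add(Mul(3699, Pow(Rational(17, 2), -1)), Mul(-728, Rational(1, 2261))) = Add(Mul(3699, Rational(2, 17)), Rational(-104, 323)) = Add(Rational(7398, 17), Rational(-104, 323)) = Rational(140458, 323)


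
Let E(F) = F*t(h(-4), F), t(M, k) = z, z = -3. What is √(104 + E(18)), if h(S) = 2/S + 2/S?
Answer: 5*√2 ≈ 7.0711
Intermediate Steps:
h(S) = 4/S
t(M, k) = -3
E(F) = -3*F (E(F) = F*(-3) = -3*F)
√(104 + E(18)) = √(104 - 3*18) = √(104 - 54) = √50 = 5*√2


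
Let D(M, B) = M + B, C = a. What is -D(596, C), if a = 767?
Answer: -1363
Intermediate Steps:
C = 767
D(M, B) = B + M
-D(596, C) = -(767 + 596) = -1*1363 = -1363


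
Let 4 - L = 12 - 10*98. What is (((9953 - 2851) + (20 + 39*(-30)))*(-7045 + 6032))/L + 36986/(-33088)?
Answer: -8313997645/1340064 ≈ -6204.2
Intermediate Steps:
L = 972 (L = 4 - (12 - 10*98) = 4 - (12 - 980) = 4 - 1*(-968) = 4 + 968 = 972)
(((9953 - 2851) + (20 + 39*(-30)))*(-7045 + 6032))/L + 36986/(-33088) = (((9953 - 2851) + (20 + 39*(-30)))*(-7045 + 6032))/972 + 36986/(-33088) = ((7102 + (20 - 1170))*(-1013))*(1/972) + 36986*(-1/33088) = ((7102 - 1150)*(-1013))*(1/972) - 18493/16544 = (5952*(-1013))*(1/972) - 18493/16544 = -6029376*1/972 - 18493/16544 = -502448/81 - 18493/16544 = -8313997645/1340064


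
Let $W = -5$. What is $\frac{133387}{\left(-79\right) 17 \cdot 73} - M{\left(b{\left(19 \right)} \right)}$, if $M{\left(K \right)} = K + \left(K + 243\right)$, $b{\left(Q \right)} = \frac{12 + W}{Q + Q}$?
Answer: $- \frac{455866689}{1862741} \approx -244.73$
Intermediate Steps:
$b{\left(Q \right)} = \frac{7}{2 Q}$ ($b{\left(Q \right)} = \frac{12 - 5}{Q + Q} = \frac{7}{2 Q}$)
$M{\left(K \right)} = 243 + 2 K$ ($M{\left(K \right)} = K + \left(243 + K\right) = 243 + 2 K$)
$\frac{133387}{\left(-79\right) 17 \cdot 73} - M{\left(b{\left(19 \right)} \right)} = \frac{133387}{\left(-79\right) 17 \cdot 73} - \left(243 + 2 \frac{7}{2 \cdot 19}\right) = \frac{133387}{\left(-1343\right) 73} - \left(243 + 2 \cdot \frac{7}{2} \cdot \frac{1}{19}\right) = \frac{133387}{-98039} - \left(243 + 2 \cdot \frac{7}{38}\right) = 133387 \left(- \frac{1}{98039}\right) - \left(243 + \frac{7}{19}\right) = - \frac{133387}{98039} - \frac{4624}{19} = - \frac{455866689}{1862741}$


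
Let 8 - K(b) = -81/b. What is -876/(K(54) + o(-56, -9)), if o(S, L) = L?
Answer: -1752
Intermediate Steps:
K(b) = 8 + 81/b (K(b) = 8 - (-81)/b = 8 + 81/b)
-876/(K(54) + o(-56, -9)) = -876/((8 + 81/54) - 9) = -876/((8 + 81*(1/54)) - 9) = -876/((8 + 3/2) - 9) = -876/(19/2 - 9) = -876/(½) = 2*(-876) = -1752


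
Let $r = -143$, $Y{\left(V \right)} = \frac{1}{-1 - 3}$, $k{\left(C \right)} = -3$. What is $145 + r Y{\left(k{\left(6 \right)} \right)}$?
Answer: $\frac{723}{4} \approx 180.75$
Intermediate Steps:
$Y{\left(V \right)} = - \frac{1}{4}$ ($Y{\left(V \right)} = \frac{1}{-4} = - \frac{1}{4}$)
$145 + r Y{\left(k{\left(6 \right)} \right)} = 145 - - \frac{143}{4} = 145 + \frac{143}{4} = \frac{723}{4}$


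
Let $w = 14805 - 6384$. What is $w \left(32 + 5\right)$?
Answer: $311577$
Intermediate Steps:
$w = 8421$
$w \left(32 + 5\right) = 8421 \left(32 + 5\right) = 8421 \cdot 37 = 311577$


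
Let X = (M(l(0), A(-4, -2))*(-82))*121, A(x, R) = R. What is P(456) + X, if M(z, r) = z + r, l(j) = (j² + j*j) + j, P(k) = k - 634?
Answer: 19666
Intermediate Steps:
P(k) = -634 + k
l(j) = j + 2*j² (l(j) = (j² + j²) + j = 2*j² + j = j + 2*j²)
M(z, r) = r + z
X = 19844 (X = ((-2 + 0*(1 + 2*0))*(-82))*121 = ((-2 + 0*(1 + 0))*(-82))*121 = ((-2 + 0*1)*(-82))*121 = ((-2 + 0)*(-82))*121 = -2*(-82)*121 = 164*121 = 19844)
P(456) + X = (-634 + 456) + 19844 = -178 + 19844 = 19666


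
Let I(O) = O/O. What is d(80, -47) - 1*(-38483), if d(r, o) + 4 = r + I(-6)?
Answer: 38560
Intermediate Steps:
I(O) = 1
d(r, o) = -3 + r (d(r, o) = -4 + (r + 1) = -4 + (1 + r) = -3 + r)
d(80, -47) - 1*(-38483) = (-3 + 80) - 1*(-38483) = 77 + 38483 = 38560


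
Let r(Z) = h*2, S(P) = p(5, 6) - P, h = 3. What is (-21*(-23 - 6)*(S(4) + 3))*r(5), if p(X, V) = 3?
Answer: 7308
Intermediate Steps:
S(P) = 3 - P
r(Z) = 6 (r(Z) = 3*2 = 6)
(-21*(-23 - 6)*(S(4) + 3))*r(5) = -21*(-23 - 6)*((3 - 1*4) + 3)*6 = -(-609)*((3 - 4) + 3)*6 = -(-609)*(-1 + 3)*6 = -(-609)*2*6 = -21*(-58)*6 = 1218*6 = 7308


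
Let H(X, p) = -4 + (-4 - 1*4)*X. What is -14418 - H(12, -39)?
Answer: -14318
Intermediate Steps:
H(X, p) = -4 - 8*X (H(X, p) = -4 + (-4 - 4)*X = -4 - 8*X)
-14418 - H(12, -39) = -14418 - (-4 - 8*12) = -14418 - (-4 - 96) = -14418 - 1*(-100) = -14418 + 100 = -14318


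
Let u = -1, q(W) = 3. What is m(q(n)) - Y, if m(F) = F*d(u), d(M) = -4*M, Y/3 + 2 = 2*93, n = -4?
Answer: -540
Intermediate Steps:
Y = 552 (Y = -6 + 3*(2*93) = -6 + 3*186 = -6 + 558 = 552)
m(F) = 4*F (m(F) = F*(-4*(-1)) = F*4 = 4*F)
m(q(n)) - Y = 4*3 - 1*552 = 12 - 552 = -540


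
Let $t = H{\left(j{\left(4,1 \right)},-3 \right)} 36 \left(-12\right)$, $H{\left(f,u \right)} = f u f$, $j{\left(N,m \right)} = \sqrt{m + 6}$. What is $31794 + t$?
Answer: $40866$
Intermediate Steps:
$j{\left(N,m \right)} = \sqrt{6 + m}$
$H{\left(f,u \right)} = u f^{2}$ ($H{\left(f,u \right)} = f f u = u f^{2}$)
$t = 9072$ ($t = - 3 \left(\sqrt{6 + 1}\right)^{2} \cdot 36 \left(-12\right) = - 3 \left(\sqrt{7}\right)^{2} \cdot 36 \left(-12\right) = \left(-3\right) 7 \cdot 36 \left(-12\right) = \left(-21\right) 36 \left(-12\right) = \left(-756\right) \left(-12\right) = 9072$)
$31794 + t = 31794 + 9072 = 40866$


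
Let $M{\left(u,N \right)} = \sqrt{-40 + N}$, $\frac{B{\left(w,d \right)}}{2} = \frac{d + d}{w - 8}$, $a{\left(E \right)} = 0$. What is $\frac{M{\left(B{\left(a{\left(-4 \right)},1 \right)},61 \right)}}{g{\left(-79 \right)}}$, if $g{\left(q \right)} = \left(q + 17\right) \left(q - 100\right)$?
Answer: $\frac{\sqrt{21}}{11098} \approx 0.00041292$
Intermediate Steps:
$B{\left(w,d \right)} = \frac{4 d}{-8 + w}$ ($B{\left(w,d \right)} = 2 \frac{d + d}{w - 8} = 2 \frac{2 d}{-8 + w} = \frac{4 d}{-8 + w}$)
$g{\left(q \right)} = \left(-100 + q\right) \left(17 + q\right)$ ($g{\left(q \right)} = \left(17 + q\right) \left(-100 + q\right) = \left(-100 + q\right) \left(17 + q\right)$)
$\frac{M{\left(B{\left(a{\left(-4 \right)},1 \right)},61 \right)}}{g{\left(-79 \right)}} = \frac{\sqrt{-40 + 61}}{-1700 + \left(-79\right)^{2} - -6557} = \frac{\sqrt{21}}{-1700 + 6241 + 6557} = \frac{\sqrt{21}}{11098}$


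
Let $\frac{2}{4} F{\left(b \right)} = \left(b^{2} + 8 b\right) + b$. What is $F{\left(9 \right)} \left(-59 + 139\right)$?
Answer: $25920$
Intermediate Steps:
$F{\left(b \right)} = 2 b^{2} + 18 b$ ($F{\left(b \right)} = 2 \left(\left(b^{2} + 8 b\right) + b\right) = 2 \left(b^{2} + 9 b\right) = 2 b^{2} + 18 b$)
$F{\left(9 \right)} \left(-59 + 139\right) = 2 \cdot 9 \left(9 + 9\right) \left(-59 + 139\right) = 2 \cdot 9 \cdot 18 \cdot 80 = 324 \cdot 80 = 25920$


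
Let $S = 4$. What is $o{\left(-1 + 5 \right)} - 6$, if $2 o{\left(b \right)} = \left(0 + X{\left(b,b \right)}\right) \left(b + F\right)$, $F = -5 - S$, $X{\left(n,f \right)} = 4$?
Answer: $-16$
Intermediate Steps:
$F = -9$ ($F = -5 - 4 = -9$)
$o{\left(b \right)} = -18 + 2 b$ ($o{\left(b \right)} = \frac{\left(0 + 4\right) \left(b - 9\right)}{2} = \frac{4 \left(-9 + b\right)}{2} = \frac{-36 + 4 b}{2} = -18 + 2 b$)
$o{\left(-1 + 5 \right)} - 6 = \left(-18 + 2 \left(-1 + 5\right)\right) - 6 = \left(-18 + 2 \cdot 4\right) - 6 = \left(-18 + 8\right) - 6 = -10 - 6 = -16$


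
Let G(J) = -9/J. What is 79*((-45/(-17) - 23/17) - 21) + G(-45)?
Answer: -132308/85 ≈ -1556.6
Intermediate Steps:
79*((-45/(-17) - 23/17) - 21) + G(-45) = 79*((-45/(-17) - 23/17) - 21) - 9/(-45) = 79*((-45*(-1/17) - 23*1/17) - 21) - 9*(-1/45) = 79*((45/17 - 23/17) - 21) + 1/5 = 79*(22/17 - 21) + 1/5 = 79*(-335/17) + 1/5 = -26465/17 + 1/5 = -132308/85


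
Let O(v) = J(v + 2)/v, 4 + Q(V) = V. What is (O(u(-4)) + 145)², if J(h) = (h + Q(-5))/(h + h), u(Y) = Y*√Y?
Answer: 6227734431/295936 + 493225*I/36992 ≈ 21044.0 + 13.333*I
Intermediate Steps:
Q(V) = -4 + V
u(Y) = Y^(3/2)
J(h) = (-9 + h)/(2*h) (J(h) = (h + (-4 - 5))/(h + h) = (h - 9)/((2*h)) = (-9 + h)*(1/(2*h)) = (-9 + h)/(2*h))
O(v) = (-7 + v)/(2*v*(2 + v)) (O(v) = ((-9 + (v + 2))/(2*(v + 2)))/v = ((-9 + (2 + v))/(2*(2 + v)))/v = ((-7 + v)/(2*(2 + v)))/v = (-7 + v)/(2*v*(2 + v)))
(O(u(-4)) + 145)² = ((-7 + (-4)^(3/2))/(2*((-4)^(3/2))*(2 + (-4)^(3/2))) + 145)² = ((-7 - 8*I)/(2*((-8*I))*(2 - 8*I)) + 145)² = ((I/8)*((2 + 8*I)/68)*(-7 - 8*I)/2 + 145)² = (I*(-7 - 8*I)*(2 + 8*I)/1088 + 145)² = (145 + I*(-7 - 8*I)*(2 + 8*I)/1088)²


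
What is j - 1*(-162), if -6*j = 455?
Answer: 517/6 ≈ 86.167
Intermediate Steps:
j = -455/6 (j = -1/6*455 = -455/6 ≈ -75.833)
j - 1*(-162) = -455/6 - 1*(-162) = -455/6 + 162 = 517/6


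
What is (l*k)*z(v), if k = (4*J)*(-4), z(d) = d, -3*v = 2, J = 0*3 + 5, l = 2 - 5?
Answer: -160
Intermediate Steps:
l = -3
J = 5 (J = 0 + 5 = 5)
v = -⅔ (v = -⅓*2 = -⅔ ≈ -0.66667)
k = -80 (k = (4*5)*(-4) = 20*(-4) = -80)
(l*k)*z(v) = -3*(-80)*(-⅔) = 240*(-⅔) = -160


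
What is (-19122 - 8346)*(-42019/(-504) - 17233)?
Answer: 942132017/2 ≈ 4.7107e+8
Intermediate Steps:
(-19122 - 8346)*(-42019/(-504) - 17233) = -27468*(-42019*(-1/504) - 17233) = -27468*(42019/504 - 17233) = -27468*(-8643413/504) = 942132017/2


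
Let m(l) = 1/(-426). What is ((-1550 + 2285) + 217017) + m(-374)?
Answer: 92762351/426 ≈ 2.1775e+5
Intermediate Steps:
m(l) = -1/426
((-1550 + 2285) + 217017) + m(-374) = ((-1550 + 2285) + 217017) - 1/426 = (735 + 217017) - 1/426 = 217752 - 1/426 = 92762351/426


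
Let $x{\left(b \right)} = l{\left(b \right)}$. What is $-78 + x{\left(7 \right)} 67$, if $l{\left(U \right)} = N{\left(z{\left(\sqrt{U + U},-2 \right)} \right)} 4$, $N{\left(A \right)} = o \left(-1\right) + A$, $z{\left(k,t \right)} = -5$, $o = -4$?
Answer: $-346$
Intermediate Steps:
$N{\left(A \right)} = 4 + A$ ($N{\left(A \right)} = \left(-4\right) \left(-1\right) + A = 4 + A$)
$l{\left(U \right)} = -4$ ($l{\left(U \right)} = \left(4 - 5\right) 4 = \left(-1\right) 4 = -4$)
$x{\left(b \right)} = -4$
$-78 + x{\left(7 \right)} 67 = -78 - 268 = -346$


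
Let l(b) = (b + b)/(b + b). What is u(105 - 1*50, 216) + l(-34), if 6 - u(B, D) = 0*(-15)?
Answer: 7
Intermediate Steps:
u(B, D) = 6 (u(B, D) = 6 - 0*(-15) = 6 - 1*0 = 6 + 0 = 6)
l(b) = 1 (l(b) = (2*b)/((2*b)) = (2*b)*(1/(2*b)) = 1)
u(105 - 1*50, 216) + l(-34) = 6 + 1 = 7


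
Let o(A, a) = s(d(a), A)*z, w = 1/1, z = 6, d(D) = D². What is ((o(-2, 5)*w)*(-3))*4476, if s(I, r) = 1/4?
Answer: -20142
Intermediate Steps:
s(I, r) = ¼ (s(I, r) = 1*(¼) = ¼)
w = 1
o(A, a) = 3/2 (o(A, a) = (¼)*6 = 3/2)
((o(-2, 5)*w)*(-3))*4476 = (((3/2)*1)*(-3))*4476 = ((3/2)*(-3))*4476 = -9/2*4476 = -20142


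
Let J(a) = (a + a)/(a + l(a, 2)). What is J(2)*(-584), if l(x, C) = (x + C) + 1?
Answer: -2336/7 ≈ -333.71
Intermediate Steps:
l(x, C) = 1 + C + x (l(x, C) = (C + x) + 1 = 1 + C + x)
J(a) = 2*a/(3 + 2*a) (J(a) = (a + a)/(a + (1 + 2 + a)) = (2*a)/(a + (3 + a)) = (2*a)/(3 + 2*a) = 2*a/(3 + 2*a))
J(2)*(-584) = (2*2/(3 + 2*2))*(-584) = (2*2/(3 + 4))*(-584) = (2*2/7)*(-584) = (2*2*(⅐))*(-584) = (4/7)*(-584) = -2336/7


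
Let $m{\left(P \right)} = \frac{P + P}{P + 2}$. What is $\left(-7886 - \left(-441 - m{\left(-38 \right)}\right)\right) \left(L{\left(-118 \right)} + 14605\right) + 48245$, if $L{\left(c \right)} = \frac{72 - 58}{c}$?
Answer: $- \frac{57695414273}{531} \approx -1.0865 \cdot 10^{8}$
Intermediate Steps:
$m{\left(P \right)} = \frac{2 P}{2 + P}$
$L{\left(c \right)} = \frac{14}{c}$ ($L{\left(c \right)} = \frac{72 - 58}{c} = \frac{14}{c}$)
$\left(-7886 - \left(-441 - m{\left(-38 \right)}\right)\right) \left(L{\left(-118 \right)} + 14605\right) + 48245 = \left(-7886 - \left(-441 + \frac{76}{2 - 38}\right)\right) \left(\frac{14}{-118} + 14605\right) + 48245 = \left(-7886 - \left(-441 - \frac{19}{9}\right)\right) \left(14 \left(- \frac{1}{118}\right) + 14605\right) + 48245 = \left(-7886 - \left(-441 - \frac{19}{9}\right)\right) \left(- \frac{7}{59} + 14605\right) + 48245 = \left(-7886 + \left(\left(\frac{19}{9} + 4671\right) - 4230\right)\right) \frac{861688}{59} + 48245 = \left(-7886 + \left(\frac{42058}{9} - 4230\right)\right) \frac{861688}{59} + 48245 = \left(-7886 + \frac{3988}{9}\right) \frac{861688}{59} + 48245 = \left(- \frac{66986}{9}\right) \frac{861688}{59} + 48245 = - \frac{57721032368}{531} + 48245 = - \frac{57695414273}{531}$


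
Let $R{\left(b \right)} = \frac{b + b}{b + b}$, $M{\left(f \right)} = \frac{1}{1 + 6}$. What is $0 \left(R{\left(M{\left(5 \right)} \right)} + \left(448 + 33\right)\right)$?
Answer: $0$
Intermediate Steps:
$M{\left(f \right)} = \frac{1}{7}$
$R{\left(b \right)} = 1$ ($R{\left(b \right)} = \frac{2 b}{2 b} = 2 b \frac{1}{2 b} = 1$)
$0 \left(R{\left(M{\left(5 \right)} \right)} + \left(448 + 33\right)\right) = 0 \left(1 + \left(448 + 33\right)\right) = 0 \left(1 + 481\right) = 0 \cdot 482 = 0$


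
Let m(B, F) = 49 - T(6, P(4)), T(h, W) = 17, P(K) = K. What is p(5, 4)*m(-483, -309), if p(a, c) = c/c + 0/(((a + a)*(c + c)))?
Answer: 32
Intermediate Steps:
m(B, F) = 32 (m(B, F) = 49 - 1*17 = 49 - 17 = 32)
p(a, c) = 1 (p(a, c) = 1 + 0/(((2*a)*(2*c))) = 1 + 0/((4*a*c)) = 1 + 0*(1/(4*a*c)) = 1 + 0 = 1)
p(5, 4)*m(-483, -309) = 1*32 = 32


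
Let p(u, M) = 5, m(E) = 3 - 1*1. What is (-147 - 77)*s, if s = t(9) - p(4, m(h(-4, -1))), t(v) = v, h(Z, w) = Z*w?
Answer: -896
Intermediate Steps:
m(E) = 2 (m(E) = 3 - 1 = 2)
s = 4 (s = 9 - 1*5 = 9 - 5 = 4)
(-147 - 77)*s = (-147 - 77)*4 = -224*4 = -896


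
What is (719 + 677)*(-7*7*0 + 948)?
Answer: 1323408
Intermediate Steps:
(719 + 677)*(-7*7*0 + 948) = 1396*(-49*0 + 948) = 1396*(0 + 948) = 1396*948 = 1323408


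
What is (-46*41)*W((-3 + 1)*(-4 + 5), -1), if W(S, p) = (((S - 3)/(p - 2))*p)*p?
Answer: -9430/3 ≈ -3143.3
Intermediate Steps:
W(S, p) = p²*(-3 + S)/(-2 + p) (W(S, p) = (((-3 + S)/(-2 + p))*p)*p = (p*(-3 + S)/(-2 + p))*p = p²*(-3 + S)/(-2 + p))
(-46*41)*W((-3 + 1)*(-4 + 5), -1) = (-46*41)*((-1)²*(-3 + (-3 + 1)*(-4 + 5))/(-2 - 1)) = -1886*(-3 - 2*1)/(-3) = -1886*(-1)*(-3 - 2)/3 = -1886*(-1)*(-5)/3 = -1886*5/3 = -9430/3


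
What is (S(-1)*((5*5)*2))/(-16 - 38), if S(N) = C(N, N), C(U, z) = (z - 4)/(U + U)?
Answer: -125/54 ≈ -2.3148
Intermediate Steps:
C(U, z) = (-4 + z)/(2*U) (C(U, z) = (-4 + z)/((2*U)) = (-4 + z)*(1/(2*U)) = (-4 + z)/(2*U))
S(N) = (-4 + N)/(2*N)
(S(-1)*((5*5)*2))/(-16 - 38) = (((½)*(-4 - 1)/(-1))*((5*5)*2))/(-16 - 38) = (((½)*(-1)*(-5))*(25*2))/(-54) = ((5/2)*50)*(-1/54) = 125*(-1/54) = -125/54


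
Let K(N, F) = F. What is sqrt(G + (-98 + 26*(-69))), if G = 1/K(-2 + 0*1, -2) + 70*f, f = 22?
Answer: I*sqrt(1410)/2 ≈ 18.775*I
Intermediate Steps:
G = 3079/2 (G = 1/(-2) + 70*22 = -1/2 + 1540 = 3079/2 ≈ 1539.5)
sqrt(G + (-98 + 26*(-69))) = sqrt(3079/2 + (-98 + 26*(-69))) = sqrt(3079/2 + (-98 - 1794)) = sqrt(3079/2 - 1892) = sqrt(-705/2) = I*sqrt(1410)/2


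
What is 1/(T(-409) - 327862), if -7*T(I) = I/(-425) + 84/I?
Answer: -1216775/398934416631 ≈ -3.0501e-6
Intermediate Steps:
T(I) = -12/I + I/2975 (T(I) = -(I/(-425) + 84/I)/7 = -(I*(-1/425) + 84/I)/7 = -(-I/425 + 84/I)/7 = -(84/I - I/425)/7 = -12/I + I/2975)
1/(T(-409) - 327862) = 1/((-12/(-409) + (1/2975)*(-409)) - 327862) = 1/((-12*(-1/409) - 409/2975) - 327862) = 1/((12/409 - 409/2975) - 327862) = 1/(-131581/1216775 - 327862) = 1/(-398934416631/1216775) = -1216775/398934416631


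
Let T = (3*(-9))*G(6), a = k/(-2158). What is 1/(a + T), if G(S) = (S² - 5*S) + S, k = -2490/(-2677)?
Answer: -34801/11275539 ≈ -0.0030864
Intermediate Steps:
k = 2490/2677 (k = -2490*(-1/2677) = 2490/2677 ≈ 0.93015)
G(S) = S² - 4*S
a = -15/34801 (a = (2490/2677)/(-2158) = (2490/2677)*(-1/2158) = -15/34801 ≈ -0.00043102)
T = -324 (T = (3*(-9))*(6*(-4 + 6)) = -162*2 = -27*12 = -324)
1/(a + T) = 1/(-15/34801 - 324) = 1/(-11275539/34801) = -34801/11275539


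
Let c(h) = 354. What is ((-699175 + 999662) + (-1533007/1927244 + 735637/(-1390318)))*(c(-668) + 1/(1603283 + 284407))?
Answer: 53803256055698164312301765/505803142111438248 ≈ 1.0637e+8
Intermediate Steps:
((-699175 + 999662) + (-1533007/1927244 + 735637/(-1390318)))*(c(-668) + 1/(1603283 + 284407)) = ((-699175 + 999662) + (-1533007/1927244 + 735637/(-1390318)))*(354 + 1/(1603283 + 284407)) = (300487 + (-1533007*1/1927244 + 735637*(-1/1390318)))*(354 + 1/1887690) = (300487 + (-1533007/1927244 - 735637/1390318))*(354 + 1/1887690) = (300487 - 1774559610327/1339741011796)*(668242261/1887690) = (402572982851934325/1339741011796)*(668242261/1887690) = 53803256055698164312301765/505803142111438248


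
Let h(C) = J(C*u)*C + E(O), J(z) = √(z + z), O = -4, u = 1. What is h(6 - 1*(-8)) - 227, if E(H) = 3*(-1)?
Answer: -230 + 28*√7 ≈ -155.92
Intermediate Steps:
E(H) = -3
J(z) = √2*√z (J(z) = √(2*z) = √2*√z)
h(C) = -3 + √2*C^(3/2) (h(C) = (√2*√(C*1))*C - 3 = (√2*√C)*C - 3 = √2*C^(3/2) - 3 = -3 + √2*C^(3/2))
h(6 - 1*(-8)) - 227 = (-3 + √2*(6 - 1*(-8))^(3/2)) - 227 = (-3 + √2*(6 + 8)^(3/2)) - 227 = (-3 + √2*14^(3/2)) - 227 = (-3 + √2*(14*√14)) - 227 = (-3 + 28*√7) - 227 = -230 + 28*√7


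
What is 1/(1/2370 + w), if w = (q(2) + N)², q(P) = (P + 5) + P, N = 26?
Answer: 2370/2903251 ≈ 0.00081633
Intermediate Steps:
q(P) = 5 + 2*P (q(P) = (5 + P) + P = 5 + 2*P)
w = 1225 (w = ((5 + 2*2) + 26)² = ((5 + 4) + 26)² = (9 + 26)² = 35² = 1225)
1/(1/2370 + w) = 1/(1/2370 + 1225) = 1/(2903251/2370) = 2370/2903251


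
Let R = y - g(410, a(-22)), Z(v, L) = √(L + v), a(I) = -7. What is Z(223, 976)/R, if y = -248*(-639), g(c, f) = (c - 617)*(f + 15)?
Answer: √1199/160128 ≈ 0.00021624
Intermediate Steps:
g(c, f) = (-617 + c)*(15 + f)
y = 158472
R = 160128 (R = 158472 - (-9255 - 617*(-7) + 15*410 + 410*(-7)) = 158472 - (-9255 + 4319 + 6150 - 2870) = 158472 - 1*(-1656) = 158472 + 1656 = 160128)
Z(223, 976)/R = √(976 + 223)/160128 = √1199*(1/160128) = √1199/160128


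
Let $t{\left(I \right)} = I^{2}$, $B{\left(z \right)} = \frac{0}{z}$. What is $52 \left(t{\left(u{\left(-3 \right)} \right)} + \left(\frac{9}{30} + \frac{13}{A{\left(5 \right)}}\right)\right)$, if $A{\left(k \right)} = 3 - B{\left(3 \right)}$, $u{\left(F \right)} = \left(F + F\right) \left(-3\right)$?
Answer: $\frac{256334}{15} \approx 17089.0$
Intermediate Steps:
$B{\left(z \right)} = 0$
$u{\left(F \right)} = - 6 F$ ($u{\left(F \right)} = 2 F \left(-3\right) = - 6 F$)
$A{\left(k \right)} = 3$ ($A{\left(k \right)} = 3 - 0 = 3 + 0 = 3$)
$52 \left(t{\left(u{\left(-3 \right)} \right)} + \left(\frac{9}{30} + \frac{13}{A{\left(5 \right)}}\right)\right) = 52 \left(\left(\left(-6\right) \left(-3\right)\right)^{2} + \left(\frac{9}{30} + \frac{13}{3}\right)\right) = 52 \left(18^{2} + \left(9 \cdot \frac{1}{30} + 13 \cdot \frac{1}{3}\right)\right) = 52 \left(324 + \left(\frac{3}{10} + \frac{13}{3}\right)\right) = 52 \left(324 + \frac{139}{30}\right) = 52 \cdot \frac{9859}{30} = \frac{256334}{15}$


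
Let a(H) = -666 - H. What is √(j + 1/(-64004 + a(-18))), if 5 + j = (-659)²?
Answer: √453805511564013/32326 ≈ 659.00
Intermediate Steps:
j = 434276 (j = -5 + (-659)² = -5 + 434281 = 434276)
√(j + 1/(-64004 + a(-18))) = √(434276 + 1/(-64004 + (-666 - 1*(-18)))) = √(434276 + 1/(-64004 + (-666 + 18))) = √(434276 + 1/(-64004 - 648)) = √(434276 + 1/(-64652)) = √(434276 - 1/64652) = √(28076811951/64652) = √453805511564013/32326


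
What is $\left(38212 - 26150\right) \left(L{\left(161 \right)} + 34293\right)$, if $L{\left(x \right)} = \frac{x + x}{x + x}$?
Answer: $413654228$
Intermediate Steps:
$L{\left(x \right)} = 1$ ($L{\left(x \right)} = \frac{2 x}{2 x} = 2 x \frac{1}{2 x} = 1$)
$\left(38212 - 26150\right) \left(L{\left(161 \right)} + 34293\right) = \left(38212 - 26150\right) \left(1 + 34293\right) = 12062 \cdot 34294 = 413654228$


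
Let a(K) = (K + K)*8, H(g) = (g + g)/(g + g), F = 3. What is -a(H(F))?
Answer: -16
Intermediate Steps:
H(g) = 1 (H(g) = (2*g)/((2*g)) = (2*g)*(1/(2*g)) = 1)
a(K) = 16*K (a(K) = (2*K)*8 = 16*K)
-a(H(F)) = -16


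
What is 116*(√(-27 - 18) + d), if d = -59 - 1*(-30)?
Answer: -3364 + 348*I*√5 ≈ -3364.0 + 778.15*I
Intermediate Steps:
d = -29 (d = -59 + 30 = -29)
116*(√(-27 - 18) + d) = 116*(√(-27 - 18) - 29) = 116*(√(-45) - 29) = 116*(3*I*√5 - 29) = 116*(-29 + 3*I*√5) = -3364 + 348*I*√5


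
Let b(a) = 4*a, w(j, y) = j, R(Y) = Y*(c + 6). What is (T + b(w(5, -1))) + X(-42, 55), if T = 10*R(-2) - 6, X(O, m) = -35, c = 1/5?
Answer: -145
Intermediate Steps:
c = 1/5 ≈ 0.20000
R(Y) = 31*Y/5 (R(Y) = Y*(1/5 + 6) = Y*(31/5) = 31*Y/5)
T = -130 (T = 10*((31/5)*(-2)) - 6 = 10*(-62/5) - 6 = -124 - 6 = -130)
(T + b(w(5, -1))) + X(-42, 55) = (-130 + 4*5) - 35 = (-130 + 20) - 35 = -110 - 35 = -145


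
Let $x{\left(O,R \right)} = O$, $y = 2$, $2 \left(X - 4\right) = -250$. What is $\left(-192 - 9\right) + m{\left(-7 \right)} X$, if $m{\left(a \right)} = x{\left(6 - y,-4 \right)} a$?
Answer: $3187$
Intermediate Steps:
$X = -121$ ($X = 4 + \frac{1}{2} \left(-250\right) = 4 - 125 = -121$)
$m{\left(a \right)} = 4 a$ ($m{\left(a \right)} = \left(6 - 2\right) a = 4 a$)
$\left(-192 - 9\right) + m{\left(-7 \right)} X = \left(-192 - 9\right) + 4 \left(-7\right) \left(-121\right) = -201 - -3388 = -201 + 3388 = 3187$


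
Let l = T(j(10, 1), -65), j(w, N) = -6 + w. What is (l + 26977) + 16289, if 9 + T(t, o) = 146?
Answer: 43403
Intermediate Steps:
T(t, o) = 137 (T(t, o) = -9 + 146 = 137)
l = 137
(l + 26977) + 16289 = (137 + 26977) + 16289 = 27114 + 16289 = 43403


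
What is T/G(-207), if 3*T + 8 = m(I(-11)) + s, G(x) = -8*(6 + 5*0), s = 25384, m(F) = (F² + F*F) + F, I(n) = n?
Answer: -25607/144 ≈ -177.83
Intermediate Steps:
m(F) = F + 2*F² (m(F) = (F² + F²) + F = 2*F² + F = F + 2*F²)
G(x) = -48 (G(x) = -8*(6 + 0) = -8*6 = -48)
T = 25607/3 (T = -8/3 + (-11*(1 + 2*(-11)) + 25384)/3 = -8/3 + (-11*(1 - 22) + 25384)/3 = -8/3 + (-11*(-21) + 25384)/3 = -8/3 + (231 + 25384)/3 = -8/3 + (⅓)*25615 = -8/3 + 25615/3 = 25607/3 ≈ 8535.7)
T/G(-207) = (25607/3)/(-48) = (25607/3)*(-1/48) = -25607/144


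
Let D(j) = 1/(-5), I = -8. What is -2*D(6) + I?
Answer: -38/5 ≈ -7.6000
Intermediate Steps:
D(j) = -1/5
-2*D(6) + I = -2*(-1/5) - 8 = 2/5 - 8 = -38/5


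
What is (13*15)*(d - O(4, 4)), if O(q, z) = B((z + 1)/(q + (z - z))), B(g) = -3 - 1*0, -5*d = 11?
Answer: 156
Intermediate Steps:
d = -11/5 (d = -⅕*11 = -11/5 ≈ -2.2000)
B(g) = -3 (B(g) = -3 + 0 = -3)
O(q, z) = -3
(13*15)*(d - O(4, 4)) = (13*15)*(-11/5 - 1*(-3)) = 195*(-11/5 + 3) = 195*(⅘) = 156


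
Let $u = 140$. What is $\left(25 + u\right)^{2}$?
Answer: $27225$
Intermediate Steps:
$\left(25 + u\right)^{2} = \left(25 + 140\right)^{2} = 165^{2} = 27225$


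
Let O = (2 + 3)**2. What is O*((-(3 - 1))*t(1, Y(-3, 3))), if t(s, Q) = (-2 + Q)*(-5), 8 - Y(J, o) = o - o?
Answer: 1500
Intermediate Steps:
Y(J, o) = 8 (Y(J, o) = 8 - (o - o) = 8 - 1*0 = 8 + 0 = 8)
O = 25 (O = 5**2 = 25)
t(s, Q) = 10 - 5*Q
O*((-(3 - 1))*t(1, Y(-3, 3))) = 25*((-(3 - 1))*(10 - 5*8)) = 25*((-1*2)*(10 - 40)) = 25*(-2*(-30)) = 25*60 = 1500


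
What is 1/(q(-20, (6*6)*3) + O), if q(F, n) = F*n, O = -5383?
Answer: -1/7543 ≈ -0.00013257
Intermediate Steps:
1/(q(-20, (6*6)*3) + O) = 1/(-20*6*6*3 - 5383) = 1/(-720*3 - 5383) = 1/(-20*108 - 5383) = 1/(-2160 - 5383) = 1/(-7543) = -1/7543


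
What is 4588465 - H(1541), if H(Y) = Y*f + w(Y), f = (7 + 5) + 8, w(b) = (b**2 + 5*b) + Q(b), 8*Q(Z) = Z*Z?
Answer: 15027391/8 ≈ 1.8784e+6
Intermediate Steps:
Q(Z) = Z**2/8 (Q(Z) = (Z*Z)/8 = Z**2/8)
w(b) = 5*b + 9*b**2/8 (w(b) = (b**2 + 5*b) + b**2/8 = 5*b + 9*b**2/8)
f = 20 (f = 12 + 8 = 20)
H(Y) = 20*Y + Y*(40 + 9*Y)/8 (H(Y) = Y*20 + Y*(40 + 9*Y)/8 = 20*Y + Y*(40 + 9*Y)/8)
4588465 - H(1541) = 4588465 - 1541*(200 + 9*1541)/8 = 4588465 - 1541*(200 + 13869)/8 = 4588465 - 1541*14069/8 = 4588465 - 1*21680329/8 = 4588465 - 21680329/8 = 15027391/8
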